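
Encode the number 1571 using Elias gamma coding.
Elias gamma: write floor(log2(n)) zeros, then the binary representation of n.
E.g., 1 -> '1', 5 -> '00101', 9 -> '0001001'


num_bits = floor(log2(1571)) + 1 = 11
leading_zeros = num_bits - 1 = 10
binary(1571) = 11000100011

Elias gamma(1571) = '0000000000' + '11000100011' = 000000000011000100011 (21 bits)


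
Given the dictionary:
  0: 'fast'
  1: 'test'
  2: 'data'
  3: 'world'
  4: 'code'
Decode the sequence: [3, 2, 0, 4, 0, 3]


Look up each index in the dictionary:
  3 -> 'world'
  2 -> 'data'
  0 -> 'fast'
  4 -> 'code'
  0 -> 'fast'
  3 -> 'world'

Decoded: "world data fast code fast world"


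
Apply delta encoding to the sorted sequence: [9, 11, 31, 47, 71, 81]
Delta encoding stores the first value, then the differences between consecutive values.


First value: 9
Deltas:
  11 - 9 = 2
  31 - 11 = 20
  47 - 31 = 16
  71 - 47 = 24
  81 - 71 = 10


Delta encoded: [9, 2, 20, 16, 24, 10]


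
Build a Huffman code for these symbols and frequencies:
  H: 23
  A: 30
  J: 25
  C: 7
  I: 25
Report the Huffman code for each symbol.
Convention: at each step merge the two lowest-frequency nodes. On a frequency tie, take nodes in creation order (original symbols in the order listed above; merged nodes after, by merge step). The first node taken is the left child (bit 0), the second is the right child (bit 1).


Huffman tree construction:
Step 1: Merge C(7) + H(23) = 30
Step 2: Merge J(25) + I(25) = 50
Step 3: Merge A(30) + (C+H)(30) = 60
Step 4: Merge (J+I)(50) + (A+(C+H))(60) = 110
Read each symbol's code off the tree from the root (left child = 0, right child = 1).

Codes:
  H: 111 (length 3)
  A: 10 (length 2)
  J: 00 (length 2)
  C: 110 (length 3)
  I: 01 (length 2)
Average code length: 250/110 = 2.2727 bits/symbol


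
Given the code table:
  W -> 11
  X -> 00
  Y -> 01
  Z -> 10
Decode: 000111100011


Decoding:
00 -> X
01 -> Y
11 -> W
10 -> Z
00 -> X
11 -> W


Result: XYWZXW


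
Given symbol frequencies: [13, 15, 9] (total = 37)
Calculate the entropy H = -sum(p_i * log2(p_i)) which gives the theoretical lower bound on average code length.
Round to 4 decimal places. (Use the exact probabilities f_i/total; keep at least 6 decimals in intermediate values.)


Per-symbol terms -p_i * log2(p_i) with p_i = f_i/37:
  p = 13/37 = 0.351351: log2(p) = -1.509014, -p*log2(p) = 0.530194
  p = 15/37 = 0.405405: log2(p) = -1.302563, -p*log2(p) = 0.528066
  p = 9/37 = 0.243243: log2(p) = -2.039528, -p*log2(p) = 0.496101
H = 0.530194 + 0.528066 + 0.496101 = 1.554361

H = 1.5544 bits/symbol


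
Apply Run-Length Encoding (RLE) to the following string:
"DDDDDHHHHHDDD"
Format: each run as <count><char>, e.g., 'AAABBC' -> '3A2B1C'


Scanning runs left to right:
  i=0: run of 'D' x 5 -> '5D'
  i=5: run of 'H' x 5 -> '5H'
  i=10: run of 'D' x 3 -> '3D'

RLE = 5D5H3D


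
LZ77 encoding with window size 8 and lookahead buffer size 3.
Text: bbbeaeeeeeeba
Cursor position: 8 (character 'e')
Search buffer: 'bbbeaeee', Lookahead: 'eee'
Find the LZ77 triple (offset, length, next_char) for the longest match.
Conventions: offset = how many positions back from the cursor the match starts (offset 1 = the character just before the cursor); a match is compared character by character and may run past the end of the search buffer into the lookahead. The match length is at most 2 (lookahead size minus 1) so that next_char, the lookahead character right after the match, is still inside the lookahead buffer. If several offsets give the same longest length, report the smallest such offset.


Try each offset into the search buffer:
  offset=1 (pos 7, char 'e'): match length 2
  offset=2 (pos 6, char 'e'): match length 2
  offset=3 (pos 5, char 'e'): match length 2
  offset=4 (pos 4, char 'a'): match length 0
  offset=5 (pos 3, char 'e'): match length 1
  offset=6 (pos 2, char 'b'): match length 0
  offset=7 (pos 1, char 'b'): match length 0
  offset=8 (pos 0, char 'b'): match length 0
Longest match has length 2, found at offsets 1, 2, 3; take the smallest, offset 1.
next_char = character at position 8 + 2 = 10 -> 'e'

Best match: offset=1, length=2 (matching 'ee' starting at position 7)
LZ77 triple: (1, 2, 'e')


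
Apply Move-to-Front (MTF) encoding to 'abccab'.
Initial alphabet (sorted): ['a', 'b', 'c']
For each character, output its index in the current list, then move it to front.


MTF encoding:
'a': index 0 in ['a', 'b', 'c'] -> ['a', 'b', 'c']
'b': index 1 in ['a', 'b', 'c'] -> ['b', 'a', 'c']
'c': index 2 in ['b', 'a', 'c'] -> ['c', 'b', 'a']
'c': index 0 in ['c', 'b', 'a'] -> ['c', 'b', 'a']
'a': index 2 in ['c', 'b', 'a'] -> ['a', 'c', 'b']
'b': index 2 in ['a', 'c', 'b'] -> ['b', 'a', 'c']


Output: [0, 1, 2, 0, 2, 2]


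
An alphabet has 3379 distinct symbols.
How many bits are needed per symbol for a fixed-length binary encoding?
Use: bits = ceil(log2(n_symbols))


log2(3379) = 11.7224
Bracket: 2^11 = 2048 < 3379 <= 2^12 = 4096
So ceil(log2(3379)) = 12

bits = ceil(log2(3379)) = ceil(11.7224) = 12 bits


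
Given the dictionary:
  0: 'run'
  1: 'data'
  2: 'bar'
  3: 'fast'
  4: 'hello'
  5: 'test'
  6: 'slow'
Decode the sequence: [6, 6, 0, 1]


Look up each index in the dictionary:
  6 -> 'slow'
  6 -> 'slow'
  0 -> 'run'
  1 -> 'data'

Decoded: "slow slow run data"


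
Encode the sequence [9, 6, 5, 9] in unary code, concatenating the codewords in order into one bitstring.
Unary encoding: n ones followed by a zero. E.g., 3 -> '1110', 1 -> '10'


Encode each number as n ones followed by a terminating 0:
  9 -> 1111111110 (10 bits)
  6 -> 1111110 (7 bits)
  5 -> 111110 (6 bits)
  9 -> 1111111110 (10 bits)
Total length = 10 + 7 + 6 + 10 = 33 bits.

Unary([9, 6, 5, 9]) = 111111111011111101111101111111110 (33 bits)


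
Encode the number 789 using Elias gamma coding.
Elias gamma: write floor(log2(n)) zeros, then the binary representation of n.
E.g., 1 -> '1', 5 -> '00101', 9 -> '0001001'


num_bits = floor(log2(789)) + 1 = 10
leading_zeros = num_bits - 1 = 9
binary(789) = 1100010101

Elias gamma(789) = '000000000' + '1100010101' = 0000000001100010101 (19 bits)


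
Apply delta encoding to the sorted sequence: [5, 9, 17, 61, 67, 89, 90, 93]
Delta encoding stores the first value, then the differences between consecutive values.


First value: 5
Deltas:
  9 - 5 = 4
  17 - 9 = 8
  61 - 17 = 44
  67 - 61 = 6
  89 - 67 = 22
  90 - 89 = 1
  93 - 90 = 3


Delta encoded: [5, 4, 8, 44, 6, 22, 1, 3]


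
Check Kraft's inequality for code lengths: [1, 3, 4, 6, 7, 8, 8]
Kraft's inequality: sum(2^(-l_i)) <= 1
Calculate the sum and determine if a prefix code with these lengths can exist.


Sum = 2^(-1) + 2^(-3) + 2^(-4) + 2^(-6) + 2^(-7) + 2^(-8) + 2^(-8)
    = 0.5 + 0.125 + 0.0625 + 0.015625 + 0.0078125 + 0.00390625 + 0.00390625
    = 184/256 = 0.71875
Since 0.71875 <= 1, Kraft's inequality IS satisfied.
A prefix code with these lengths CAN exist.

Kraft sum = 0.71875. Satisfied.


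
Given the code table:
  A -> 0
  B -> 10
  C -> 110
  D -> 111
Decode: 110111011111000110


Decoding:
110 -> C
111 -> D
0 -> A
111 -> D
110 -> C
0 -> A
0 -> A
110 -> C


Result: CDADCAAC


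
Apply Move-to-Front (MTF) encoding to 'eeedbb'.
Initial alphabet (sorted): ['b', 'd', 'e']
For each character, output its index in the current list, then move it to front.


MTF encoding:
'e': index 2 in ['b', 'd', 'e'] -> ['e', 'b', 'd']
'e': index 0 in ['e', 'b', 'd'] -> ['e', 'b', 'd']
'e': index 0 in ['e', 'b', 'd'] -> ['e', 'b', 'd']
'd': index 2 in ['e', 'b', 'd'] -> ['d', 'e', 'b']
'b': index 2 in ['d', 'e', 'b'] -> ['b', 'd', 'e']
'b': index 0 in ['b', 'd', 'e'] -> ['b', 'd', 'e']


Output: [2, 0, 0, 2, 2, 0]


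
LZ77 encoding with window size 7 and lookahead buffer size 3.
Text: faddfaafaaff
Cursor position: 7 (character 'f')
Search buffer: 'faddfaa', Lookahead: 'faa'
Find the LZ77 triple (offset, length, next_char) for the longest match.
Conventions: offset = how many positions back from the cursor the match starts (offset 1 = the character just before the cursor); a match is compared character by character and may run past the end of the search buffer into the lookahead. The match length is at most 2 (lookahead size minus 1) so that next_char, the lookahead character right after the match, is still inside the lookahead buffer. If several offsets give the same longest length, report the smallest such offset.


Try each offset into the search buffer:
  offset=1 (pos 6, char 'a'): match length 0
  offset=2 (pos 5, char 'a'): match length 0
  offset=3 (pos 4, char 'f'): match length 2
  offset=4 (pos 3, char 'd'): match length 0
  offset=5 (pos 2, char 'd'): match length 0
  offset=6 (pos 1, char 'a'): match length 0
  offset=7 (pos 0, char 'f'): match length 2
Longest match has length 2, found at offsets 3, 7; take the smallest, offset 3.
next_char = character at position 7 + 2 = 9 -> 'a'

Best match: offset=3, length=2 (matching 'fa' starting at position 4)
LZ77 triple: (3, 2, 'a')


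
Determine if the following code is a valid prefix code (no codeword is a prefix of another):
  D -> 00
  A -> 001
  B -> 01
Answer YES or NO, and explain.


Checking each pair (does one codeword prefix another?):
  D='00' vs A='001': prefix -- VIOLATION

NO -- this is NOT a valid prefix code. D (00) is a prefix of A (001).


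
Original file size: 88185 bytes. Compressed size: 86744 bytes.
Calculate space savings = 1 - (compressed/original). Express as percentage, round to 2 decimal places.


ratio = compressed/original = 86744/88185 = 0.983659
savings = 1 - ratio = 1 - 0.983659 = 0.016341
as a percentage: 0.016341 * 100 = 1.63%

Space savings = 1 - 86744/88185 = 1.63%


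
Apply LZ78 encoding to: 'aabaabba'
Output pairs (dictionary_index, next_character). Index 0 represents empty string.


LZ78 encoding steps:
Dictionary: {0: ''}
Step 1: w='' (idx 0), next='a' -> output (0, 'a'), add 'a' as idx 1
Step 2: w='a' (idx 1), next='b' -> output (1, 'b'), add 'ab' as idx 2
Step 3: w='a' (idx 1), next='a' -> output (1, 'a'), add 'aa' as idx 3
Step 4: w='' (idx 0), next='b' -> output (0, 'b'), add 'b' as idx 4
Step 5: w='b' (idx 4), next='a' -> output (4, 'a'), add 'ba' as idx 5


Encoded: [(0, 'a'), (1, 'b'), (1, 'a'), (0, 'b'), (4, 'a')]


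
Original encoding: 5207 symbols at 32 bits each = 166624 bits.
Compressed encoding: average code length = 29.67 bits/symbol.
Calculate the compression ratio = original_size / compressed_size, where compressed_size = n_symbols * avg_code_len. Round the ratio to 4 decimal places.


original_size = n_symbols * orig_bits = 5207 * 32 = 166624 bits
compressed_size = n_symbols * avg_code_len = 5207 * 29.67 = 154491.69 bits
ratio = original_size / compressed_size = 166624 / 154491.69 = 1.0785

Compression ratio = 1.0785


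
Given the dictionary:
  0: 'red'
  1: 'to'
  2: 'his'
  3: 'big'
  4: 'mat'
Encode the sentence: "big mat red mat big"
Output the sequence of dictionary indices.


Look up each word in the dictionary:
  'big' -> 3
  'mat' -> 4
  'red' -> 0
  'mat' -> 4
  'big' -> 3

Encoded: [3, 4, 0, 4, 3]


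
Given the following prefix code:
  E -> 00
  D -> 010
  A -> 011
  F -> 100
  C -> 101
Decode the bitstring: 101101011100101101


Decoding step by step:
Bits 101 -> C
Bits 101 -> C
Bits 011 -> A
Bits 100 -> F
Bits 101 -> C
Bits 101 -> C


Decoded message: CCAFCC


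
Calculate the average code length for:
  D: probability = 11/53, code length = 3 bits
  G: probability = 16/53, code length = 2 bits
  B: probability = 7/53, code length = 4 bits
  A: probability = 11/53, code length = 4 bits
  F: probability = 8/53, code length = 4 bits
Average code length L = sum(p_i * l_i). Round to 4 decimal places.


Weighted contributions p_i * l_i:
  D: (11/53) * 3 = 33/53
  G: (16/53) * 2 = 32/53
  B: (7/53) * 4 = 28/53
  A: (11/53) * 4 = 44/53
  F: (8/53) * 4 = 32/53
Sum = (33 + 32 + 28 + 44 + 32)/53 = 169/53

L = 169/53 = 3.1887 bits/symbol


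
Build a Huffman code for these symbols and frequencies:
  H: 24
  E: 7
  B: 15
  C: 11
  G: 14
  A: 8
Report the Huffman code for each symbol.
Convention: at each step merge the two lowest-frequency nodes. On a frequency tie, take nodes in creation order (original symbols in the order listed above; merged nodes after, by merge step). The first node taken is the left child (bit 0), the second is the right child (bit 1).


Huffman tree construction:
Step 1: Merge E(7) + A(8) = 15
Step 2: Merge C(11) + G(14) = 25
Step 3: Merge B(15) + (E+A)(15) = 30
Step 4: Merge H(24) + (C+G)(25) = 49
Step 5: Merge (B+(E+A))(30) + (H+(C+G))(49) = 79
Read each symbol's code off the tree from the root (left child = 0, right child = 1).

Codes:
  H: 10 (length 2)
  E: 010 (length 3)
  B: 00 (length 2)
  C: 110 (length 3)
  G: 111 (length 3)
  A: 011 (length 3)
Average code length: 198/79 = 2.5063 bits/symbol


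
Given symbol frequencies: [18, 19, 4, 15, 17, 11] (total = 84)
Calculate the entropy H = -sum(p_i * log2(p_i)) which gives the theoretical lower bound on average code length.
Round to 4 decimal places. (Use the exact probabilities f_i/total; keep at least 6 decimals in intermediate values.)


Per-symbol terms -p_i * log2(p_i) with p_i = f_i/84:
  p = 18/84 = 0.214286: log2(p) = -2.222392, -p*log2(p) = 0.476227
  p = 19/84 = 0.226190: log2(p) = -2.144390, -p*log2(p) = 0.485041
  p = 4/84 = 0.047619: log2(p) = -4.392317, -p*log2(p) = 0.209158
  p = 15/84 = 0.178571: log2(p) = -2.485427, -p*log2(p) = 0.443826
  p = 17/84 = 0.202381: log2(p) = -2.304855, -p*log2(p) = 0.466459
  p = 11/84 = 0.130952: log2(p) = -2.932886, -p*log2(p) = 0.384068
H = 0.476227 + 0.485041 + 0.209158 + 0.443826 + 0.466459 + 0.384068 = 2.464779

H = 2.4648 bits/symbol


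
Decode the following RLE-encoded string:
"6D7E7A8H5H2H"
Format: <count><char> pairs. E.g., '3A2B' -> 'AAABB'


Expanding each <count><char> pair:
  6D -> 'DDDDDD'
  7E -> 'EEEEEEE'
  7A -> 'AAAAAAA'
  8H -> 'HHHHHHHH'
  5H -> 'HHHHH'
  2H -> 'HH'

Decoded = DDDDDDEEEEEEEAAAAAAAHHHHHHHHHHHHHHH


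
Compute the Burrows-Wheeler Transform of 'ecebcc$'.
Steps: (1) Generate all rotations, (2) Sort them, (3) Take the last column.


Rotations (sorted):
  0: $ecebcc -> last char: c
  1: bcc$ece -> last char: e
  2: c$ecebc -> last char: c
  3: cc$eceb -> last char: b
  4: cebcc$e -> last char: e
  5: ebcc$ec -> last char: c
  6: ecebcc$ -> last char: $


BWT = cecbec$


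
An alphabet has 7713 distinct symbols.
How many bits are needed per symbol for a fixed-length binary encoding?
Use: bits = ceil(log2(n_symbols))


log2(7713) = 12.9131
Bracket: 2^12 = 4096 < 7713 <= 2^13 = 8192
So ceil(log2(7713)) = 13

bits = ceil(log2(7713)) = ceil(12.9131) = 13 bits


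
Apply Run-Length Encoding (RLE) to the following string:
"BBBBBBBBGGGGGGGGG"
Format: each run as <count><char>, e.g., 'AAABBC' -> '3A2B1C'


Scanning runs left to right:
  i=0: run of 'B' x 8 -> '8B'
  i=8: run of 'G' x 9 -> '9G'

RLE = 8B9G


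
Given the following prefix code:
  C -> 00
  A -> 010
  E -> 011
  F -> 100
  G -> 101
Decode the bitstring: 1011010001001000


Decoding step by step:
Bits 101 -> G
Bits 101 -> G
Bits 00 -> C
Bits 010 -> A
Bits 010 -> A
Bits 00 -> C


Decoded message: GGCAAC


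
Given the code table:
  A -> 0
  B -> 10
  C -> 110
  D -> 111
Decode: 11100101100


Decoding:
111 -> D
0 -> A
0 -> A
10 -> B
110 -> C
0 -> A


Result: DAABCA


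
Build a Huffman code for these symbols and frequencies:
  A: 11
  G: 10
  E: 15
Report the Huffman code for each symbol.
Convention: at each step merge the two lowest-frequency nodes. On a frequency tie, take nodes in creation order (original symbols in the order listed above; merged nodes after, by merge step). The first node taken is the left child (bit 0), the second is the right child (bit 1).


Huffman tree construction:
Step 1: Merge G(10) + A(11) = 21
Step 2: Merge E(15) + (G+A)(21) = 36
Read each symbol's code off the tree from the root (left child = 0, right child = 1).

Codes:
  A: 11 (length 2)
  G: 10 (length 2)
  E: 0 (length 1)
Average code length: 57/36 = 1.5833 bits/symbol


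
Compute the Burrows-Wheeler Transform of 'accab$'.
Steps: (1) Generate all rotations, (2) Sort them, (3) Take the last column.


Rotations (sorted):
  0: $accab -> last char: b
  1: ab$acc -> last char: c
  2: accab$ -> last char: $
  3: b$acca -> last char: a
  4: cab$ac -> last char: c
  5: ccab$a -> last char: a


BWT = bc$aca


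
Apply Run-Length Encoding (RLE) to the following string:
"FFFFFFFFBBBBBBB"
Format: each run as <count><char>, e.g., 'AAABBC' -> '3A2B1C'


Scanning runs left to right:
  i=0: run of 'F' x 8 -> '8F'
  i=8: run of 'B' x 7 -> '7B'

RLE = 8F7B


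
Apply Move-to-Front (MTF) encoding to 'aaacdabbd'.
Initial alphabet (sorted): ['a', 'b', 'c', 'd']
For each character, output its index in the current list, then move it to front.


MTF encoding:
'a': index 0 in ['a', 'b', 'c', 'd'] -> ['a', 'b', 'c', 'd']
'a': index 0 in ['a', 'b', 'c', 'd'] -> ['a', 'b', 'c', 'd']
'a': index 0 in ['a', 'b', 'c', 'd'] -> ['a', 'b', 'c', 'd']
'c': index 2 in ['a', 'b', 'c', 'd'] -> ['c', 'a', 'b', 'd']
'd': index 3 in ['c', 'a', 'b', 'd'] -> ['d', 'c', 'a', 'b']
'a': index 2 in ['d', 'c', 'a', 'b'] -> ['a', 'd', 'c', 'b']
'b': index 3 in ['a', 'd', 'c', 'b'] -> ['b', 'a', 'd', 'c']
'b': index 0 in ['b', 'a', 'd', 'c'] -> ['b', 'a', 'd', 'c']
'd': index 2 in ['b', 'a', 'd', 'c'] -> ['d', 'b', 'a', 'c']


Output: [0, 0, 0, 2, 3, 2, 3, 0, 2]


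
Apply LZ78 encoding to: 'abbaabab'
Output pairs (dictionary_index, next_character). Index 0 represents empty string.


LZ78 encoding steps:
Dictionary: {0: ''}
Step 1: w='' (idx 0), next='a' -> output (0, 'a'), add 'a' as idx 1
Step 2: w='' (idx 0), next='b' -> output (0, 'b'), add 'b' as idx 2
Step 3: w='b' (idx 2), next='a' -> output (2, 'a'), add 'ba' as idx 3
Step 4: w='a' (idx 1), next='b' -> output (1, 'b'), add 'ab' as idx 4
Step 5: w='ab' (idx 4), end of input -> output (4, '')


Encoded: [(0, 'a'), (0, 'b'), (2, 'a'), (1, 'b'), (4, '')]


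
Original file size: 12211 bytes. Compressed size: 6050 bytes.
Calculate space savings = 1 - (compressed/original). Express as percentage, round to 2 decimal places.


ratio = compressed/original = 6050/12211 = 0.495455
savings = 1 - ratio = 1 - 0.495455 = 0.504545
as a percentage: 0.504545 * 100 = 50.45%

Space savings = 1 - 6050/12211 = 50.45%


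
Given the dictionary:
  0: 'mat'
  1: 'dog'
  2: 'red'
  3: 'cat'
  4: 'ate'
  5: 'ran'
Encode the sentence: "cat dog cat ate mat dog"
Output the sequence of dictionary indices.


Look up each word in the dictionary:
  'cat' -> 3
  'dog' -> 1
  'cat' -> 3
  'ate' -> 4
  'mat' -> 0
  'dog' -> 1

Encoded: [3, 1, 3, 4, 0, 1]


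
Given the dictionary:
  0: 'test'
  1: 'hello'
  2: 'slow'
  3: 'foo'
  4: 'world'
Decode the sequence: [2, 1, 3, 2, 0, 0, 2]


Look up each index in the dictionary:
  2 -> 'slow'
  1 -> 'hello'
  3 -> 'foo'
  2 -> 'slow'
  0 -> 'test'
  0 -> 'test'
  2 -> 'slow'

Decoded: "slow hello foo slow test test slow"


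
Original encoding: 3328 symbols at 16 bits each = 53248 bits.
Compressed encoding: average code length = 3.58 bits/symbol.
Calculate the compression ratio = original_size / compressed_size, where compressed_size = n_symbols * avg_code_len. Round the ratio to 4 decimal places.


original_size = n_symbols * orig_bits = 3328 * 16 = 53248 bits
compressed_size = n_symbols * avg_code_len = 3328 * 3.58 = 11914.24 bits
ratio = original_size / compressed_size = 53248 / 11914.24 = 4.4693

Compression ratio = 4.4693


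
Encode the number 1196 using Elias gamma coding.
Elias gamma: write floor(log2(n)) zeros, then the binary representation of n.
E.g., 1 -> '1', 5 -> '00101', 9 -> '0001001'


num_bits = floor(log2(1196)) + 1 = 11
leading_zeros = num_bits - 1 = 10
binary(1196) = 10010101100

Elias gamma(1196) = '0000000000' + '10010101100' = 000000000010010101100 (21 bits)


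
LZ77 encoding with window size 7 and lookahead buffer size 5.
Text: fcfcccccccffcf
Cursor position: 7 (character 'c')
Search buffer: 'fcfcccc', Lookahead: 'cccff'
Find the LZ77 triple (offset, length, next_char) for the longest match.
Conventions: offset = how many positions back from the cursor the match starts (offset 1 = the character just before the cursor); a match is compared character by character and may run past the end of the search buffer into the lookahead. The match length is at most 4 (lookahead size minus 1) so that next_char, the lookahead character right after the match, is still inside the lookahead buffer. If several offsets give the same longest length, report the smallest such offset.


Try each offset into the search buffer:
  offset=1 (pos 6, char 'c'): match length 3
  offset=2 (pos 5, char 'c'): match length 3
  offset=3 (pos 4, char 'c'): match length 3
  offset=4 (pos 3, char 'c'): match length 3
  offset=5 (pos 2, char 'f'): match length 0
  offset=6 (pos 1, char 'c'): match length 1
  offset=7 (pos 0, char 'f'): match length 0
Longest match has length 3, found at offsets 1, 2, 3, 4; take the smallest, offset 1.
next_char = character at position 7 + 3 = 10 -> 'f'

Best match: offset=1, length=3 (matching 'ccc' starting at position 6)
LZ77 triple: (1, 3, 'f')


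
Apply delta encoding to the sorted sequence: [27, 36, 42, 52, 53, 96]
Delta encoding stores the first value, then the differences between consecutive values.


First value: 27
Deltas:
  36 - 27 = 9
  42 - 36 = 6
  52 - 42 = 10
  53 - 52 = 1
  96 - 53 = 43


Delta encoded: [27, 9, 6, 10, 1, 43]


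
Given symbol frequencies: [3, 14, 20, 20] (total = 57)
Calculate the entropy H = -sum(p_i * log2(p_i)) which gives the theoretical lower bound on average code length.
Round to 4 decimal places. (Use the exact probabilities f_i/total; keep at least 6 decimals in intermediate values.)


Per-symbol terms -p_i * log2(p_i) with p_i = f_i/57:
  p = 3/57 = 0.052632: log2(p) = -4.247928, -p*log2(p) = 0.223575
  p = 14/57 = 0.245614: log2(p) = -2.025535, -p*log2(p) = 0.497500
  p = 20/57 = 0.350877: log2(p) = -1.510962, -p*log2(p) = 0.530162
  p = 20/57 = 0.350877: log2(p) = -1.510962, -p*log2(p) = 0.530162
H = 0.223575 + 0.497500 + 0.530162 + 0.530162 = 1.781399

H = 1.7814 bits/symbol


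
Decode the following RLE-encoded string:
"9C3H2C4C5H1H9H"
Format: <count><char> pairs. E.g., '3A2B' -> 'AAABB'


Expanding each <count><char> pair:
  9C -> 'CCCCCCCCC'
  3H -> 'HHH'
  2C -> 'CC'
  4C -> 'CCCC'
  5H -> 'HHHHH'
  1H -> 'H'
  9H -> 'HHHHHHHHH'

Decoded = CCCCCCCCCHHHCCCCCCHHHHHHHHHHHHHHH


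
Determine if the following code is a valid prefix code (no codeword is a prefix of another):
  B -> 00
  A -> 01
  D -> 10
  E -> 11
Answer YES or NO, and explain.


Checking each pair (does one codeword prefix another?):
  B='00' vs A='01': no prefix
  B='00' vs D='10': no prefix
  B='00' vs E='11': no prefix
  A='01' vs B='00': no prefix
  A='01' vs D='10': no prefix
  A='01' vs E='11': no prefix
  D='10' vs B='00': no prefix
  D='10' vs A='01': no prefix
  D='10' vs E='11': no prefix
  E='11' vs B='00': no prefix
  E='11' vs A='01': no prefix
  E='11' vs D='10': no prefix
No violation found over all pairs.

YES -- this is a valid prefix code. No codeword is a prefix of any other codeword.


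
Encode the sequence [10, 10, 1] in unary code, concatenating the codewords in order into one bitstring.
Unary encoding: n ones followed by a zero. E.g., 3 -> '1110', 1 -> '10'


Encode each number as n ones followed by a terminating 0:
  10 -> 11111111110 (11 bits)
  10 -> 11111111110 (11 bits)
  1 -> 10 (2 bits)
Total length = 11 + 11 + 2 = 24 bits.

Unary([10, 10, 1]) = 111111111101111111111010 (24 bits)


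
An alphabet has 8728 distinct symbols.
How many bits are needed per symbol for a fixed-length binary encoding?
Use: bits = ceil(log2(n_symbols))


log2(8728) = 13.0914
Bracket: 2^13 = 8192 < 8728 <= 2^14 = 16384
So ceil(log2(8728)) = 14

bits = ceil(log2(8728)) = ceil(13.0914) = 14 bits


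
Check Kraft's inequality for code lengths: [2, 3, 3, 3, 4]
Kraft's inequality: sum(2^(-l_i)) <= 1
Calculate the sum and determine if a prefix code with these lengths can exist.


Sum = 2^(-2) + 2^(-3) + 2^(-3) + 2^(-3) + 2^(-4)
    = 0.25 + 0.125 + 0.125 + 0.125 + 0.0625
    = 11/16 = 0.6875
Since 0.6875 <= 1, Kraft's inequality IS satisfied.
A prefix code with these lengths CAN exist.

Kraft sum = 0.6875. Satisfied.


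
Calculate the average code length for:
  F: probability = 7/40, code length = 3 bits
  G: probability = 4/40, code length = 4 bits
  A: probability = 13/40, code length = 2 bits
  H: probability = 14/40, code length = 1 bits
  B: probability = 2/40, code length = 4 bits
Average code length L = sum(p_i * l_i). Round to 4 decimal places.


Weighted contributions p_i * l_i:
  F: (7/40) * 3 = 21/40
  G: (4/40) * 4 = 16/40
  A: (13/40) * 2 = 26/40
  H: (14/40) * 1 = 14/40
  B: (2/40) * 4 = 8/40
Sum = (21 + 16 + 26 + 14 + 8)/40 = 85/40

L = 85/40 = 2.1250 bits/symbol


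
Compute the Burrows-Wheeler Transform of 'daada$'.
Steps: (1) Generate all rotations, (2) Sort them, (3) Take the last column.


Rotations (sorted):
  0: $daada -> last char: a
  1: a$daad -> last char: d
  2: aada$d -> last char: d
  3: ada$da -> last char: a
  4: da$daa -> last char: a
  5: daada$ -> last char: $


BWT = addaa$


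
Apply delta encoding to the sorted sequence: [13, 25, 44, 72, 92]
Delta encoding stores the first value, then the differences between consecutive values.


First value: 13
Deltas:
  25 - 13 = 12
  44 - 25 = 19
  72 - 44 = 28
  92 - 72 = 20


Delta encoded: [13, 12, 19, 28, 20]


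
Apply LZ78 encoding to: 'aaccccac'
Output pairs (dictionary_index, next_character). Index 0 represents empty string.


LZ78 encoding steps:
Dictionary: {0: ''}
Step 1: w='' (idx 0), next='a' -> output (0, 'a'), add 'a' as idx 1
Step 2: w='a' (idx 1), next='c' -> output (1, 'c'), add 'ac' as idx 2
Step 3: w='' (idx 0), next='c' -> output (0, 'c'), add 'c' as idx 3
Step 4: w='c' (idx 3), next='c' -> output (3, 'c'), add 'cc' as idx 4
Step 5: w='ac' (idx 2), end of input -> output (2, '')


Encoded: [(0, 'a'), (1, 'c'), (0, 'c'), (3, 'c'), (2, '')]


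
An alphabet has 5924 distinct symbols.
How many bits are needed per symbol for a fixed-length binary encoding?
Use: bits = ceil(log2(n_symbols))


log2(5924) = 12.5324
Bracket: 2^12 = 4096 < 5924 <= 2^13 = 8192
So ceil(log2(5924)) = 13

bits = ceil(log2(5924)) = ceil(12.5324) = 13 bits


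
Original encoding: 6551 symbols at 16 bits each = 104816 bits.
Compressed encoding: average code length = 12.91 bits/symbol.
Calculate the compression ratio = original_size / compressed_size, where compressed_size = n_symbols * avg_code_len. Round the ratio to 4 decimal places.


original_size = n_symbols * orig_bits = 6551 * 16 = 104816 bits
compressed_size = n_symbols * avg_code_len = 6551 * 12.91 = 84573.41 bits
ratio = original_size / compressed_size = 104816 / 84573.41 = 1.2393

Compression ratio = 1.2393


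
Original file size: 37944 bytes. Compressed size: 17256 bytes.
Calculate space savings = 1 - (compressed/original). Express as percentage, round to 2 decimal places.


ratio = compressed/original = 17256/37944 = 0.454775
savings = 1 - ratio = 1 - 0.454775 = 0.545225
as a percentage: 0.545225 * 100 = 54.52%

Space savings = 1 - 17256/37944 = 54.52%


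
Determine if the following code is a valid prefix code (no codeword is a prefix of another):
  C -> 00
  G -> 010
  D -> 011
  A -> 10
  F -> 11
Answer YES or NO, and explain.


Checking each pair (does one codeword prefix another?):
  C='00' vs G='010': no prefix
  C='00' vs D='011': no prefix
  C='00' vs A='10': no prefix
  C='00' vs F='11': no prefix
  G='010' vs C='00': no prefix
  G='010' vs D='011': no prefix
  G='010' vs A='10': no prefix
  G='010' vs F='11': no prefix
  D='011' vs C='00': no prefix
  D='011' vs G='010': no prefix
  D='011' vs A='10': no prefix
  D='011' vs F='11': no prefix
  A='10' vs C='00': no prefix
  A='10' vs G='010': no prefix
  A='10' vs D='011': no prefix
  A='10' vs F='11': no prefix
  F='11' vs C='00': no prefix
  F='11' vs G='010': no prefix
  F='11' vs D='011': no prefix
  F='11' vs A='10': no prefix
No violation found over all pairs.

YES -- this is a valid prefix code. No codeword is a prefix of any other codeword.


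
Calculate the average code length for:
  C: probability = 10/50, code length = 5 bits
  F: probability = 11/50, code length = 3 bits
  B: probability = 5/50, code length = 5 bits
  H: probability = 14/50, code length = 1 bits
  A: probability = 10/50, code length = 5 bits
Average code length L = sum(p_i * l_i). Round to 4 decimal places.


Weighted contributions p_i * l_i:
  C: (10/50) * 5 = 50/50
  F: (11/50) * 3 = 33/50
  B: (5/50) * 5 = 25/50
  H: (14/50) * 1 = 14/50
  A: (10/50) * 5 = 50/50
Sum = (50 + 33 + 25 + 14 + 50)/50 = 172/50

L = 172/50 = 3.4400 bits/symbol


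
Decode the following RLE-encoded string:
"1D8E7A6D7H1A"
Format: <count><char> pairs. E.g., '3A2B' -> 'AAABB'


Expanding each <count><char> pair:
  1D -> 'D'
  8E -> 'EEEEEEEE'
  7A -> 'AAAAAAA'
  6D -> 'DDDDDD'
  7H -> 'HHHHHHH'
  1A -> 'A'

Decoded = DEEEEEEEEAAAAAAADDDDDDHHHHHHHA


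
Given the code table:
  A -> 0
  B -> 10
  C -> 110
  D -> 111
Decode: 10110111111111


Decoding:
10 -> B
110 -> C
111 -> D
111 -> D
111 -> D


Result: BCDDD


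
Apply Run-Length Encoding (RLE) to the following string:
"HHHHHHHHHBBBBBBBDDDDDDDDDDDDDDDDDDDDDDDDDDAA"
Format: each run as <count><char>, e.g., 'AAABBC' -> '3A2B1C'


Scanning runs left to right:
  i=0: run of 'H' x 9 -> '9H'
  i=9: run of 'B' x 7 -> '7B'
  i=16: run of 'D' x 26 -> '26D'
  i=42: run of 'A' x 2 -> '2A'

RLE = 9H7B26D2A


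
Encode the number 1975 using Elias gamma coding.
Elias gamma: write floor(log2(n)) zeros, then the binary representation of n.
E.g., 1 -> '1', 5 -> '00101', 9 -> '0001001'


num_bits = floor(log2(1975)) + 1 = 11
leading_zeros = num_bits - 1 = 10
binary(1975) = 11110110111

Elias gamma(1975) = '0000000000' + '11110110111' = 000000000011110110111 (21 bits)


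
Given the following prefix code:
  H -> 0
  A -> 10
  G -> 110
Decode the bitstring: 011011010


Decoding step by step:
Bits 0 -> H
Bits 110 -> G
Bits 110 -> G
Bits 10 -> A


Decoded message: HGGA


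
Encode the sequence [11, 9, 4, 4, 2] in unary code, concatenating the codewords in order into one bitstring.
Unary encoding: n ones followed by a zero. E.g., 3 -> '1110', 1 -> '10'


Encode each number as n ones followed by a terminating 0:
  11 -> 111111111110 (12 bits)
  9 -> 1111111110 (10 bits)
  4 -> 11110 (5 bits)
  4 -> 11110 (5 bits)
  2 -> 110 (3 bits)
Total length = 12 + 10 + 5 + 5 + 3 = 35 bits.

Unary([11, 9, 4, 4, 2]) = 11111111111011111111101111011110110 (35 bits)


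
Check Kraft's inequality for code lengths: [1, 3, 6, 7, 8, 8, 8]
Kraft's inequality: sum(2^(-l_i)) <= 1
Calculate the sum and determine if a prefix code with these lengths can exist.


Sum = 2^(-1) + 2^(-3) + 2^(-6) + 2^(-7) + 2^(-8) + 2^(-8) + 2^(-8)
    = 0.5 + 0.125 + 0.015625 + 0.0078125 + 0.00390625 + 0.00390625 + 0.00390625
    = 169/256 = 0.66015625
Since 0.66015625 <= 1, Kraft's inequality IS satisfied.
A prefix code with these lengths CAN exist.

Kraft sum = 0.66015625. Satisfied.


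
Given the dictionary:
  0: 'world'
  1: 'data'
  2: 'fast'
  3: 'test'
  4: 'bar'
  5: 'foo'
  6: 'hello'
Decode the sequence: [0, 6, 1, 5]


Look up each index in the dictionary:
  0 -> 'world'
  6 -> 'hello'
  1 -> 'data'
  5 -> 'foo'

Decoded: "world hello data foo"


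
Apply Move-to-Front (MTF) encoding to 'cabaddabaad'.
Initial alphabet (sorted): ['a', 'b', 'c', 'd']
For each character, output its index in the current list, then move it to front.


MTF encoding:
'c': index 2 in ['a', 'b', 'c', 'd'] -> ['c', 'a', 'b', 'd']
'a': index 1 in ['c', 'a', 'b', 'd'] -> ['a', 'c', 'b', 'd']
'b': index 2 in ['a', 'c', 'b', 'd'] -> ['b', 'a', 'c', 'd']
'a': index 1 in ['b', 'a', 'c', 'd'] -> ['a', 'b', 'c', 'd']
'd': index 3 in ['a', 'b', 'c', 'd'] -> ['d', 'a', 'b', 'c']
'd': index 0 in ['d', 'a', 'b', 'c'] -> ['d', 'a', 'b', 'c']
'a': index 1 in ['d', 'a', 'b', 'c'] -> ['a', 'd', 'b', 'c']
'b': index 2 in ['a', 'd', 'b', 'c'] -> ['b', 'a', 'd', 'c']
'a': index 1 in ['b', 'a', 'd', 'c'] -> ['a', 'b', 'd', 'c']
'a': index 0 in ['a', 'b', 'd', 'c'] -> ['a', 'b', 'd', 'c']
'd': index 2 in ['a', 'b', 'd', 'c'] -> ['d', 'a', 'b', 'c']


Output: [2, 1, 2, 1, 3, 0, 1, 2, 1, 0, 2]


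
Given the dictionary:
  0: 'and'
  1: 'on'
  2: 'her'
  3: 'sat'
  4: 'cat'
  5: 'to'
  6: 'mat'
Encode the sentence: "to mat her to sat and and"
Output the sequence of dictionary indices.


Look up each word in the dictionary:
  'to' -> 5
  'mat' -> 6
  'her' -> 2
  'to' -> 5
  'sat' -> 3
  'and' -> 0
  'and' -> 0

Encoded: [5, 6, 2, 5, 3, 0, 0]


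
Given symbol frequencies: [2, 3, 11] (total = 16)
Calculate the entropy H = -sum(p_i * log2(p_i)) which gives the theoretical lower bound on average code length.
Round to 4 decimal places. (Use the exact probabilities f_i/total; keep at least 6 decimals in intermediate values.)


Per-symbol terms -p_i * log2(p_i) with p_i = f_i/16:
  p = 2/16 = 0.125000: log2(p) = -3.000000, -p*log2(p) = 0.375000
  p = 3/16 = 0.187500: log2(p) = -2.415037, -p*log2(p) = 0.452820
  p = 11/16 = 0.687500: log2(p) = -0.540568, -p*log2(p) = 0.371641
H = 0.375000 + 0.452820 + 0.371641 = 1.199461

H = 1.1995 bits/symbol


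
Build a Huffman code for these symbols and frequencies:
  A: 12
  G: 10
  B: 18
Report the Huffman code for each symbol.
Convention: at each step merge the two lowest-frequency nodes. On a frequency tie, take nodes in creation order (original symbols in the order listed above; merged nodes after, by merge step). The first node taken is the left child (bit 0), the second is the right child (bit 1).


Huffman tree construction:
Step 1: Merge G(10) + A(12) = 22
Step 2: Merge B(18) + (G+A)(22) = 40
Read each symbol's code off the tree from the root (left child = 0, right child = 1).

Codes:
  A: 11 (length 2)
  G: 10 (length 2)
  B: 0 (length 1)
Average code length: 62/40 = 1.5500 bits/symbol


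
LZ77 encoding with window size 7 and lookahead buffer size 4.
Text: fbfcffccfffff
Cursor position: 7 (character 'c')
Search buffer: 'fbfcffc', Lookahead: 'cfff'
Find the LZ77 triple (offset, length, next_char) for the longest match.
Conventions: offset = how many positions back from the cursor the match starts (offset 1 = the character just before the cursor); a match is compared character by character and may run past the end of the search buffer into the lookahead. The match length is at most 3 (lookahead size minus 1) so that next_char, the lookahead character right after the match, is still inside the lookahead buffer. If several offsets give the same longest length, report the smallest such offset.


Try each offset into the search buffer:
  offset=1 (pos 6, char 'c'): match length 1
  offset=2 (pos 5, char 'f'): match length 0
  offset=3 (pos 4, char 'f'): match length 0
  offset=4 (pos 3, char 'c'): match length 3
  offset=5 (pos 2, char 'f'): match length 0
  offset=6 (pos 1, char 'b'): match length 0
  offset=7 (pos 0, char 'f'): match length 0
Longest match has length 3 at offset 4.
next_char = character at position 7 + 3 = 10 -> 'f'

Best match: offset=4, length=3 (matching 'cff' starting at position 3)
LZ77 triple: (4, 3, 'f')


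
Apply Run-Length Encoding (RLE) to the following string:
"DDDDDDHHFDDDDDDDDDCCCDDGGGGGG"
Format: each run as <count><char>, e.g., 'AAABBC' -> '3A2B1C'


Scanning runs left to right:
  i=0: run of 'D' x 6 -> '6D'
  i=6: run of 'H' x 2 -> '2H'
  i=8: run of 'F' x 1 -> '1F'
  i=9: run of 'D' x 9 -> '9D'
  i=18: run of 'C' x 3 -> '3C'
  i=21: run of 'D' x 2 -> '2D'
  i=23: run of 'G' x 6 -> '6G'

RLE = 6D2H1F9D3C2D6G


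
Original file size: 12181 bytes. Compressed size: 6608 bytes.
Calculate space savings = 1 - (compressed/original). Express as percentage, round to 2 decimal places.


ratio = compressed/original = 6608/12181 = 0.542484
savings = 1 - ratio = 1 - 0.542484 = 0.457516
as a percentage: 0.457516 * 100 = 45.75%

Space savings = 1 - 6608/12181 = 45.75%


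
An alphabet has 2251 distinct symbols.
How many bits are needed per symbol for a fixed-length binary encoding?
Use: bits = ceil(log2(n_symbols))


log2(2251) = 11.1364
Bracket: 2^11 = 2048 < 2251 <= 2^12 = 4096
So ceil(log2(2251)) = 12

bits = ceil(log2(2251)) = ceil(11.1364) = 12 bits


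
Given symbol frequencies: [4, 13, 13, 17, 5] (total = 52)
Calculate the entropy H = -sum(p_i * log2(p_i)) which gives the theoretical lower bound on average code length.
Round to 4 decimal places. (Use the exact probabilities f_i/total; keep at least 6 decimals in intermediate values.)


Per-symbol terms -p_i * log2(p_i) with p_i = f_i/52:
  p = 4/52 = 0.076923: log2(p) = -3.700440, -p*log2(p) = 0.284649
  p = 13/52 = 0.250000: log2(p) = -2.000000, -p*log2(p) = 0.500000
  p = 13/52 = 0.250000: log2(p) = -2.000000, -p*log2(p) = 0.500000
  p = 17/52 = 0.326923: log2(p) = -1.612977, -p*log2(p) = 0.527319
  p = 5/52 = 0.096154: log2(p) = -3.378512, -p*log2(p) = 0.324857
H = 0.284649 + 0.500000 + 0.500000 + 0.527319 + 0.324857 = 2.136825

H = 2.1368 bits/symbol


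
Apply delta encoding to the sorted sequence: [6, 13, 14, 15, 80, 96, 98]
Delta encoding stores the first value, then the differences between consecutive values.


First value: 6
Deltas:
  13 - 6 = 7
  14 - 13 = 1
  15 - 14 = 1
  80 - 15 = 65
  96 - 80 = 16
  98 - 96 = 2


Delta encoded: [6, 7, 1, 1, 65, 16, 2]


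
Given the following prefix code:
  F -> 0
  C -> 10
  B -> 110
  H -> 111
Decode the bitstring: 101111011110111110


Decoding step by step:
Bits 10 -> C
Bits 111 -> H
Bits 10 -> C
Bits 111 -> H
Bits 10 -> C
Bits 111 -> H
Bits 110 -> B


Decoded message: CHCHCHB


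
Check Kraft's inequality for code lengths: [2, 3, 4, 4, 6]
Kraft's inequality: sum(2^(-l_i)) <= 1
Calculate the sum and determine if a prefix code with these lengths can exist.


Sum = 2^(-2) + 2^(-3) + 2^(-4) + 2^(-4) + 2^(-6)
    = 0.25 + 0.125 + 0.0625 + 0.0625 + 0.015625
    = 33/64 = 0.515625
Since 0.515625 <= 1, Kraft's inequality IS satisfied.
A prefix code with these lengths CAN exist.

Kraft sum = 0.515625. Satisfied.


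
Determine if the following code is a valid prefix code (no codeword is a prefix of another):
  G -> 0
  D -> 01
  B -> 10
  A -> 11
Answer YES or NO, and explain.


Checking each pair (does one codeword prefix another?):
  G='0' vs D='01': prefix -- VIOLATION

NO -- this is NOT a valid prefix code. G (0) is a prefix of D (01).


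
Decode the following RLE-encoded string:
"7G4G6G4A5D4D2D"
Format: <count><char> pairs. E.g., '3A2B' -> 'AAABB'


Expanding each <count><char> pair:
  7G -> 'GGGGGGG'
  4G -> 'GGGG'
  6G -> 'GGGGGG'
  4A -> 'AAAA'
  5D -> 'DDDDD'
  4D -> 'DDDD'
  2D -> 'DD'

Decoded = GGGGGGGGGGGGGGGGGAAAADDDDDDDDDDD


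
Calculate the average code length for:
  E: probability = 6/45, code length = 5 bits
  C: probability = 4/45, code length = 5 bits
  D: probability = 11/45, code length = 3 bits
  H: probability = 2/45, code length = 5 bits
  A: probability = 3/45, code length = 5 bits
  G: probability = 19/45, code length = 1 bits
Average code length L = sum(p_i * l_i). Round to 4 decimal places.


Weighted contributions p_i * l_i:
  E: (6/45) * 5 = 30/45
  C: (4/45) * 5 = 20/45
  D: (11/45) * 3 = 33/45
  H: (2/45) * 5 = 10/45
  A: (3/45) * 5 = 15/45
  G: (19/45) * 1 = 19/45
Sum = (30 + 20 + 33 + 10 + 15 + 19)/45 = 127/45

L = 127/45 = 2.8222 bits/symbol


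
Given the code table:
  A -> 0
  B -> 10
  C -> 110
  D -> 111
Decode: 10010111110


Decoding:
10 -> B
0 -> A
10 -> B
111 -> D
110 -> C


Result: BABDC


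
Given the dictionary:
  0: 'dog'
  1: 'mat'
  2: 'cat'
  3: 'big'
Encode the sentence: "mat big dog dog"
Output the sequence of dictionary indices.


Look up each word in the dictionary:
  'mat' -> 1
  'big' -> 3
  'dog' -> 0
  'dog' -> 0

Encoded: [1, 3, 0, 0]


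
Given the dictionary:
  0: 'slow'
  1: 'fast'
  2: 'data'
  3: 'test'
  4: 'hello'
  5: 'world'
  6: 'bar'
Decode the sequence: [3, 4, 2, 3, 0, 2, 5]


Look up each index in the dictionary:
  3 -> 'test'
  4 -> 'hello'
  2 -> 'data'
  3 -> 'test'
  0 -> 'slow'
  2 -> 'data'
  5 -> 'world'

Decoded: "test hello data test slow data world"
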